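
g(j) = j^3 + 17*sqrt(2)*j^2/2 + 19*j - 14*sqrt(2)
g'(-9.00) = 45.63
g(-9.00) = 53.89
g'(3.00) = 118.12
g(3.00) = 172.39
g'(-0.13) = 15.93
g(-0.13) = -22.07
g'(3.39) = 134.98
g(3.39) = 221.71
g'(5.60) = 247.71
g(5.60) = 639.19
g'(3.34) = 132.77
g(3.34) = 215.02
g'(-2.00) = -17.08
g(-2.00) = -17.72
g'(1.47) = 60.82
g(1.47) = 37.28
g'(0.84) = 41.31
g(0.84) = 5.24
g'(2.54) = 99.42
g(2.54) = 122.40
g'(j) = 3*j^2 + 17*sqrt(2)*j + 19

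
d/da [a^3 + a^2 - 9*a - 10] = 3*a^2 + 2*a - 9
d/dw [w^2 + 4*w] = 2*w + 4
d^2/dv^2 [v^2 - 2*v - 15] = 2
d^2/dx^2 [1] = 0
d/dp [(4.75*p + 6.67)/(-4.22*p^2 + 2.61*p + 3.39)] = (20.045*p^2 + 56.2948*p - 1.3062)/(17.8084*p^4 - 22.0284*p^3 - 21.7995*p^2 + 17.6958*p + 11.4921)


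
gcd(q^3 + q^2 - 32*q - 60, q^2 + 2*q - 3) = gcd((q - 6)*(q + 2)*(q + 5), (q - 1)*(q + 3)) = 1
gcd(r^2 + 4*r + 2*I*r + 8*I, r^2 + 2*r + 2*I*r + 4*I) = r + 2*I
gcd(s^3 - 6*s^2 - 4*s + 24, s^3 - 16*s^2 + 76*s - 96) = s^2 - 8*s + 12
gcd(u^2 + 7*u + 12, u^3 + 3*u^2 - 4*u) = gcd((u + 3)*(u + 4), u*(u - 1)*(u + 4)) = u + 4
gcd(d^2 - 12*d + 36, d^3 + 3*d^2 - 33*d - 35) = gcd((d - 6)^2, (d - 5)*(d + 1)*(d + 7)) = 1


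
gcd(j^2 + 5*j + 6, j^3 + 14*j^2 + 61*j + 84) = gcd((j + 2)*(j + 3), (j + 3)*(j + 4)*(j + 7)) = j + 3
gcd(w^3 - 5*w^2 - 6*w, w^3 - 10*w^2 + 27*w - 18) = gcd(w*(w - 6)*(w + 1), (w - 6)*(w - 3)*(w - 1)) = w - 6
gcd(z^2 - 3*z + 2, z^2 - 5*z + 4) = z - 1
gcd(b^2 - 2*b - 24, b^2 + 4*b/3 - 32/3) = b + 4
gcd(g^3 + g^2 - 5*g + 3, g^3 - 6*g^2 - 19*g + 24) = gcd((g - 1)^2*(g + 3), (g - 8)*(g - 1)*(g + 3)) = g^2 + 2*g - 3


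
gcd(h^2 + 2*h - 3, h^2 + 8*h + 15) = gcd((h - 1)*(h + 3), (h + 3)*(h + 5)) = h + 3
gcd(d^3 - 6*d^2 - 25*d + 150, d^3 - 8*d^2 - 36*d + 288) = d - 6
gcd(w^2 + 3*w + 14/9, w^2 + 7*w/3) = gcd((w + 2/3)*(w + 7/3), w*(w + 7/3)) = w + 7/3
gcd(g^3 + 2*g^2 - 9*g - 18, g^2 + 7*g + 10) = g + 2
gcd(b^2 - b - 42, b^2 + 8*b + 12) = b + 6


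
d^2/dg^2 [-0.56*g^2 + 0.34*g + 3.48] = -1.12000000000000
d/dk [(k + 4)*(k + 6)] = 2*k + 10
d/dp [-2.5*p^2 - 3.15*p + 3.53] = -5.0*p - 3.15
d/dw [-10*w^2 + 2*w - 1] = 2 - 20*w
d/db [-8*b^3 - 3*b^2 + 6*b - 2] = -24*b^2 - 6*b + 6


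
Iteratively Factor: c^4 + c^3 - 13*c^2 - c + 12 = (c + 4)*(c^3 - 3*c^2 - c + 3) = (c - 1)*(c + 4)*(c^2 - 2*c - 3) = (c - 1)*(c + 1)*(c + 4)*(c - 3)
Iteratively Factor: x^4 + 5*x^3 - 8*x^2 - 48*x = (x + 4)*(x^3 + x^2 - 12*x) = (x - 3)*(x + 4)*(x^2 + 4*x) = x*(x - 3)*(x + 4)*(x + 4)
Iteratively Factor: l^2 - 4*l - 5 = (l - 5)*(l + 1)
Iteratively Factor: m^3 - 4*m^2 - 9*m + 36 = (m + 3)*(m^2 - 7*m + 12) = (m - 3)*(m + 3)*(m - 4)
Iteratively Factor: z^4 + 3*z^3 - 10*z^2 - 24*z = (z + 2)*(z^3 + z^2 - 12*z) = z*(z + 2)*(z^2 + z - 12) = z*(z - 3)*(z + 2)*(z + 4)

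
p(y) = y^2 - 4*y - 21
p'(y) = 2*y - 4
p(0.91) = -23.81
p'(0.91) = -2.18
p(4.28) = -19.80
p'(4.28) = 4.56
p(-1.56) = -12.33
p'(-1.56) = -7.12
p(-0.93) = -16.42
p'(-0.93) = -5.86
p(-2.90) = -0.99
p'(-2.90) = -9.80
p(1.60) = -24.84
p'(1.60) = -0.80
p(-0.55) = -18.50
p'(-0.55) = -5.10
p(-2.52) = -4.57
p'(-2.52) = -9.04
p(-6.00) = 39.00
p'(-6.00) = -16.00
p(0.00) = -21.00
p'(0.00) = -4.00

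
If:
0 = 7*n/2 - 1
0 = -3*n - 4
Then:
No Solution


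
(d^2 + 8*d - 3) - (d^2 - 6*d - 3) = 14*d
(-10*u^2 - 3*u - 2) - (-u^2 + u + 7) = -9*u^2 - 4*u - 9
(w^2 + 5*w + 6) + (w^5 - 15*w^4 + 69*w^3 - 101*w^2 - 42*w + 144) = w^5 - 15*w^4 + 69*w^3 - 100*w^2 - 37*w + 150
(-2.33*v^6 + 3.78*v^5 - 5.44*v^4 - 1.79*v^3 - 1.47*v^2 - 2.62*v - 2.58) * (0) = 0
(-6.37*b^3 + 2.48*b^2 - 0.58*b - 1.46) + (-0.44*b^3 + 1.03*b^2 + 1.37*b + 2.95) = -6.81*b^3 + 3.51*b^2 + 0.79*b + 1.49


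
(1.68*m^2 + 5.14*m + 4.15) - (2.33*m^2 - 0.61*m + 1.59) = -0.65*m^2 + 5.75*m + 2.56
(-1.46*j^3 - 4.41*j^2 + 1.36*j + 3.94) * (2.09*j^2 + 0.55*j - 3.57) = -3.0514*j^5 - 10.0199*j^4 + 5.6291*j^3 + 24.7263*j^2 - 2.6882*j - 14.0658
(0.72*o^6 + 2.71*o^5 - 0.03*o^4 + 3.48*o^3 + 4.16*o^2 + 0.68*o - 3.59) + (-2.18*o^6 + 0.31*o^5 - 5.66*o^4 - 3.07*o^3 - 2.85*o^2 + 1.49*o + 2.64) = -1.46*o^6 + 3.02*o^5 - 5.69*o^4 + 0.41*o^3 + 1.31*o^2 + 2.17*o - 0.95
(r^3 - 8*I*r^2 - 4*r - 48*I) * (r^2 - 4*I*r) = r^5 - 12*I*r^4 - 36*r^3 - 32*I*r^2 - 192*r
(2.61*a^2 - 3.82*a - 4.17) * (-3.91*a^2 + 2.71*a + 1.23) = -10.2051*a^4 + 22.0093*a^3 + 9.1628*a^2 - 15.9993*a - 5.1291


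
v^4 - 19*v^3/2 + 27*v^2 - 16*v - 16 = (v - 4)^2*(v - 2)*(v + 1/2)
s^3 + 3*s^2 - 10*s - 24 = (s - 3)*(s + 2)*(s + 4)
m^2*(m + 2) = m^3 + 2*m^2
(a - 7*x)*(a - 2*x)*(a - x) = a^3 - 10*a^2*x + 23*a*x^2 - 14*x^3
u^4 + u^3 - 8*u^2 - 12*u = u*(u - 3)*(u + 2)^2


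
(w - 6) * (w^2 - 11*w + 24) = w^3 - 17*w^2 + 90*w - 144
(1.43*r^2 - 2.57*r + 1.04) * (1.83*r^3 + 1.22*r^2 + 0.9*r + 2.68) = 2.6169*r^5 - 2.9585*r^4 + 0.0548000000000002*r^3 + 2.7882*r^2 - 5.9516*r + 2.7872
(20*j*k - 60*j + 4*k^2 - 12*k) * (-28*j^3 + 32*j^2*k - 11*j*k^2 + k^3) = -560*j^4*k + 1680*j^4 + 528*j^3*k^2 - 1584*j^3*k - 92*j^2*k^3 + 276*j^2*k^2 - 24*j*k^4 + 72*j*k^3 + 4*k^5 - 12*k^4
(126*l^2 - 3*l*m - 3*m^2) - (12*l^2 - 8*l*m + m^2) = 114*l^2 + 5*l*m - 4*m^2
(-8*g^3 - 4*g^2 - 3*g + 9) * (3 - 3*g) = 24*g^4 - 12*g^3 - 3*g^2 - 36*g + 27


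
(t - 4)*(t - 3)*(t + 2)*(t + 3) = t^4 - 2*t^3 - 17*t^2 + 18*t + 72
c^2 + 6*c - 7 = (c - 1)*(c + 7)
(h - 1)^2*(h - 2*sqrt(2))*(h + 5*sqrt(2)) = h^4 - 2*h^3 + 3*sqrt(2)*h^3 - 19*h^2 - 6*sqrt(2)*h^2 + 3*sqrt(2)*h + 40*h - 20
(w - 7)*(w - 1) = w^2 - 8*w + 7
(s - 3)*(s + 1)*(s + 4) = s^3 + 2*s^2 - 11*s - 12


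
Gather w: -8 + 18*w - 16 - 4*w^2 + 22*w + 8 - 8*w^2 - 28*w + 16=-12*w^2 + 12*w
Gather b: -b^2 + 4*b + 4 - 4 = -b^2 + 4*b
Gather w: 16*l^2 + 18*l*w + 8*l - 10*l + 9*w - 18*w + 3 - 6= 16*l^2 - 2*l + w*(18*l - 9) - 3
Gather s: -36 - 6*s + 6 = -6*s - 30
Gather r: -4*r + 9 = 9 - 4*r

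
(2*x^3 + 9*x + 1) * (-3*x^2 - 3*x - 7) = -6*x^5 - 6*x^4 - 41*x^3 - 30*x^2 - 66*x - 7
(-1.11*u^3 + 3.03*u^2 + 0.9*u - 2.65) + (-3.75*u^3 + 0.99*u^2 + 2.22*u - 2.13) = -4.86*u^3 + 4.02*u^2 + 3.12*u - 4.78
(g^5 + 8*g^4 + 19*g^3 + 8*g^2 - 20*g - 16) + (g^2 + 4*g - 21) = g^5 + 8*g^4 + 19*g^3 + 9*g^2 - 16*g - 37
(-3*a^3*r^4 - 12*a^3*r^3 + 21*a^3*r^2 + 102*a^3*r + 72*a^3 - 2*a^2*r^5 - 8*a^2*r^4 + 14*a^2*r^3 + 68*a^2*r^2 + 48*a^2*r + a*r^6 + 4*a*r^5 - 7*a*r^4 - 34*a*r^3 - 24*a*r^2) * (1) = -3*a^3*r^4 - 12*a^3*r^3 + 21*a^3*r^2 + 102*a^3*r + 72*a^3 - 2*a^2*r^5 - 8*a^2*r^4 + 14*a^2*r^3 + 68*a^2*r^2 + 48*a^2*r + a*r^6 + 4*a*r^5 - 7*a*r^4 - 34*a*r^3 - 24*a*r^2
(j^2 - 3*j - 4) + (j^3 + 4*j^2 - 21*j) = j^3 + 5*j^2 - 24*j - 4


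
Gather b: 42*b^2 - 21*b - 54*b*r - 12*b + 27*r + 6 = 42*b^2 + b*(-54*r - 33) + 27*r + 6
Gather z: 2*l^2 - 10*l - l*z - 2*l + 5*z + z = 2*l^2 - 12*l + z*(6 - l)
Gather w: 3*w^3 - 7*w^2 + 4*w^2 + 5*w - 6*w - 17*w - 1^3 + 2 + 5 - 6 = 3*w^3 - 3*w^2 - 18*w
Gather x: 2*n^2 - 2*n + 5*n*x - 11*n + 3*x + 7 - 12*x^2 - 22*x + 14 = 2*n^2 - 13*n - 12*x^2 + x*(5*n - 19) + 21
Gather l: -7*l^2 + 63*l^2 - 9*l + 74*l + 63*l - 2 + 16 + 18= 56*l^2 + 128*l + 32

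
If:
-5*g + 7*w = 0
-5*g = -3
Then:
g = 3/5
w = 3/7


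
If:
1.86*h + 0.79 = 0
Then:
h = -0.42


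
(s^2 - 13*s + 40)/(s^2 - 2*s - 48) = (s - 5)/(s + 6)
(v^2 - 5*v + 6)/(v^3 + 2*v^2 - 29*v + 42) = 1/(v + 7)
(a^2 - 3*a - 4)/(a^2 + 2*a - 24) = (a + 1)/(a + 6)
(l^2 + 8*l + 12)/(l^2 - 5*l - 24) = (l^2 + 8*l + 12)/(l^2 - 5*l - 24)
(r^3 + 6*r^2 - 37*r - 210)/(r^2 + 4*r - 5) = (r^2 + r - 42)/(r - 1)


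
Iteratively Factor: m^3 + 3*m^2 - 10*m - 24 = (m + 2)*(m^2 + m - 12) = (m - 3)*(m + 2)*(m + 4)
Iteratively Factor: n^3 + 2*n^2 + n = (n)*(n^2 + 2*n + 1) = n*(n + 1)*(n + 1)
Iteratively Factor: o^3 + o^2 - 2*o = (o - 1)*(o^2 + 2*o) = (o - 1)*(o + 2)*(o)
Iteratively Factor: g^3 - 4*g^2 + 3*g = (g - 3)*(g^2 - g) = (g - 3)*(g - 1)*(g)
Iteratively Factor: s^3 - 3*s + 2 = (s - 1)*(s^2 + s - 2) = (s - 1)^2*(s + 2)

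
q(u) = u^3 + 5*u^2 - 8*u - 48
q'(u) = 3*u^2 + 10*u - 8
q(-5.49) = -18.85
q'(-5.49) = 27.52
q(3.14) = 7.14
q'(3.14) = 52.98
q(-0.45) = -43.48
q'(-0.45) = -11.89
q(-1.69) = -25.03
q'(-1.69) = -16.33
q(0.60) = -50.78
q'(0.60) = -0.92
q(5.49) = 224.25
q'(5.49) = 137.32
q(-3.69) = -0.64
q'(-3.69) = -4.05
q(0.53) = -50.69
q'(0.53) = -1.86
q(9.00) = 1014.00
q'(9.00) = 325.00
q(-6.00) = -36.00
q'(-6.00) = 40.00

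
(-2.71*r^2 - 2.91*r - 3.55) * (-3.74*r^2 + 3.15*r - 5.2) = 10.1354*r^4 + 2.3469*r^3 + 18.2025*r^2 + 3.9495*r + 18.46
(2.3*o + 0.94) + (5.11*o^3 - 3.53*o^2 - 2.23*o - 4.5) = 5.11*o^3 - 3.53*o^2 + 0.0699999999999998*o - 3.56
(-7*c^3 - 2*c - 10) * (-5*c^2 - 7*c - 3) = 35*c^5 + 49*c^4 + 31*c^3 + 64*c^2 + 76*c + 30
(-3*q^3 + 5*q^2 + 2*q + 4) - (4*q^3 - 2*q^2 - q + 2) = -7*q^3 + 7*q^2 + 3*q + 2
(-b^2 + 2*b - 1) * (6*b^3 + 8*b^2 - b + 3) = -6*b^5 + 4*b^4 + 11*b^3 - 13*b^2 + 7*b - 3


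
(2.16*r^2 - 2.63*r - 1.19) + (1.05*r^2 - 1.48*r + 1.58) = 3.21*r^2 - 4.11*r + 0.39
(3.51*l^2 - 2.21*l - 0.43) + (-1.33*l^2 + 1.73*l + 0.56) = 2.18*l^2 - 0.48*l + 0.13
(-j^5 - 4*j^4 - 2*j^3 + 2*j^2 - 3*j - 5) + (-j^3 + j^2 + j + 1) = -j^5 - 4*j^4 - 3*j^3 + 3*j^2 - 2*j - 4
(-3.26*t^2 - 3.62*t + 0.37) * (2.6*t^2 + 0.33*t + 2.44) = -8.476*t^4 - 10.4878*t^3 - 8.187*t^2 - 8.7107*t + 0.9028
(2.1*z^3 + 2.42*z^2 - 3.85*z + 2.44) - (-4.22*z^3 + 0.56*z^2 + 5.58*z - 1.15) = 6.32*z^3 + 1.86*z^2 - 9.43*z + 3.59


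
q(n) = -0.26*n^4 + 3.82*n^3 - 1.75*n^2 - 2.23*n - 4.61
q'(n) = -1.04*n^3 + 11.46*n^2 - 3.5*n - 2.23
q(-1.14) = -10.44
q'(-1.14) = 18.19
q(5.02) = 258.23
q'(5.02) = 137.43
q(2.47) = 27.09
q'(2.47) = 43.37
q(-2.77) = -108.36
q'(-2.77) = 117.50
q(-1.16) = -10.81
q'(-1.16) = 18.87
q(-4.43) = -461.31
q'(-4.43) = 328.59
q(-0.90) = -6.98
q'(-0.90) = 10.96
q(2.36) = 22.53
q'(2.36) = 39.67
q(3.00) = 55.03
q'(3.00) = 62.33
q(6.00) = 407.17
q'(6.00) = 164.69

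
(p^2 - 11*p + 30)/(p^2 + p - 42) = (p - 5)/(p + 7)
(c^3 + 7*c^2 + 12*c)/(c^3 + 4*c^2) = (c + 3)/c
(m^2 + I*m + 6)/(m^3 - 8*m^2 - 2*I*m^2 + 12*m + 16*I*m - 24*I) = (m + 3*I)/(m^2 - 8*m + 12)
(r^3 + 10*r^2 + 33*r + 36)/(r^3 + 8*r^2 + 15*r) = (r^2 + 7*r + 12)/(r*(r + 5))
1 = 1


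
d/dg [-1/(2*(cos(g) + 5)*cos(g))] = -(2*cos(g) + 5)*sin(g)/(2*(cos(g) + 5)^2*cos(g)^2)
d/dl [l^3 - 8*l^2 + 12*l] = 3*l^2 - 16*l + 12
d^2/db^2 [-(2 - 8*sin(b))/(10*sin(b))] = (sin(b)^2 - 2)/(5*sin(b)^3)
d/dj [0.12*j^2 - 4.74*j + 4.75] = 0.24*j - 4.74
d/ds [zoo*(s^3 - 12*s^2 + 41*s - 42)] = zoo*(s^2 + s + 1)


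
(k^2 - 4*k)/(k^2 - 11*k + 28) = k/(k - 7)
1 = 1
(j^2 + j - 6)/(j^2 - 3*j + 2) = (j + 3)/(j - 1)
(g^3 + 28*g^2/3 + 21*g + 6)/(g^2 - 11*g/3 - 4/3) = (g^2 + 9*g + 18)/(g - 4)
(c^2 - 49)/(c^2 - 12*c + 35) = (c + 7)/(c - 5)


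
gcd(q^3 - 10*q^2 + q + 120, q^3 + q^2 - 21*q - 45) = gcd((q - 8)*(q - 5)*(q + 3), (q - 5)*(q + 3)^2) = q^2 - 2*q - 15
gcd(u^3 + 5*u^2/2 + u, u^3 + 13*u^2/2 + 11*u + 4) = u^2 + 5*u/2 + 1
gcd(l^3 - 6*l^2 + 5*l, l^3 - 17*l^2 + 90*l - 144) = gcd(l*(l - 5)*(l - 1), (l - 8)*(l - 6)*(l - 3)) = 1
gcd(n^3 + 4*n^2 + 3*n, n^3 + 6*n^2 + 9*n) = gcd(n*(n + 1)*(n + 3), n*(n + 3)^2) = n^2 + 3*n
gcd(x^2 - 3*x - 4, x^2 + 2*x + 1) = x + 1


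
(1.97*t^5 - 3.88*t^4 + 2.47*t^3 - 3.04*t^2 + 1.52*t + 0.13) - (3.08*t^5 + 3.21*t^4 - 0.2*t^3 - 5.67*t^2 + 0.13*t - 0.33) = -1.11*t^5 - 7.09*t^4 + 2.67*t^3 + 2.63*t^2 + 1.39*t + 0.46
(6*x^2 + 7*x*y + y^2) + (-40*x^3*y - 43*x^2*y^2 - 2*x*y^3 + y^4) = -40*x^3*y - 43*x^2*y^2 + 6*x^2 - 2*x*y^3 + 7*x*y + y^4 + y^2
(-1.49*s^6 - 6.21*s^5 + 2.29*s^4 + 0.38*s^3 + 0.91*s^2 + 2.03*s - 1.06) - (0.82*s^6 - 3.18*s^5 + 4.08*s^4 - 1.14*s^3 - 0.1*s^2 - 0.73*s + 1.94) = -2.31*s^6 - 3.03*s^5 - 1.79*s^4 + 1.52*s^3 + 1.01*s^2 + 2.76*s - 3.0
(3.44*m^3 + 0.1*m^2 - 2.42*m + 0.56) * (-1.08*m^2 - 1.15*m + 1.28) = -3.7152*m^5 - 4.064*m^4 + 6.9018*m^3 + 2.3062*m^2 - 3.7416*m + 0.7168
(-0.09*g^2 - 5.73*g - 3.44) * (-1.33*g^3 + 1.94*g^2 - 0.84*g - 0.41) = 0.1197*g^5 + 7.4463*g^4 - 6.4654*g^3 - 1.8235*g^2 + 5.2389*g + 1.4104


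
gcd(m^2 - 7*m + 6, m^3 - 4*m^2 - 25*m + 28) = m - 1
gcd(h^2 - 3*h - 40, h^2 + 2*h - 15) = h + 5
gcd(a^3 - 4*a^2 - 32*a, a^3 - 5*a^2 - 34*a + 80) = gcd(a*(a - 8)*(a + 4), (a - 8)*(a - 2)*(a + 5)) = a - 8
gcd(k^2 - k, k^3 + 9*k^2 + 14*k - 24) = k - 1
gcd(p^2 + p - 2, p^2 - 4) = p + 2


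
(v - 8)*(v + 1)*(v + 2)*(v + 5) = v^4 - 47*v^2 - 126*v - 80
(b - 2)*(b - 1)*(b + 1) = b^3 - 2*b^2 - b + 2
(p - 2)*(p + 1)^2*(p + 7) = p^4 + 7*p^3 - 3*p^2 - 23*p - 14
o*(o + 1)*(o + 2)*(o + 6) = o^4 + 9*o^3 + 20*o^2 + 12*o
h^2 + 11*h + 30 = (h + 5)*(h + 6)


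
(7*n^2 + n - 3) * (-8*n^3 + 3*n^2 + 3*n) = -56*n^5 + 13*n^4 + 48*n^3 - 6*n^2 - 9*n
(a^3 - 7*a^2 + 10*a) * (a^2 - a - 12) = a^5 - 8*a^4 + 5*a^3 + 74*a^2 - 120*a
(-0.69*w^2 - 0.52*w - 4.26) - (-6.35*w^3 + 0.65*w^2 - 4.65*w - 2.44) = 6.35*w^3 - 1.34*w^2 + 4.13*w - 1.82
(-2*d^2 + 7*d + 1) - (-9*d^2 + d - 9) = 7*d^2 + 6*d + 10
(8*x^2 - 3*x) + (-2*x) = 8*x^2 - 5*x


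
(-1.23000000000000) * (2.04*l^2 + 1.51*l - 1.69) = -2.5092*l^2 - 1.8573*l + 2.0787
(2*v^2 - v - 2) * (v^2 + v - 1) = 2*v^4 + v^3 - 5*v^2 - v + 2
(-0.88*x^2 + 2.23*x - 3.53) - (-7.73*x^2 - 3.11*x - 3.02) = 6.85*x^2 + 5.34*x - 0.51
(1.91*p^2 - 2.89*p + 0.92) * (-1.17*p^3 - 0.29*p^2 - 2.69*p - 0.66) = -2.2347*p^5 + 2.8274*p^4 - 5.3762*p^3 + 6.2467*p^2 - 0.5674*p - 0.6072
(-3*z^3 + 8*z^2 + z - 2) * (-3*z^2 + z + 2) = 9*z^5 - 27*z^4 - z^3 + 23*z^2 - 4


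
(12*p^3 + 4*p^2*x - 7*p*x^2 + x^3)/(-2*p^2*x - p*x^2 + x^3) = (-6*p + x)/x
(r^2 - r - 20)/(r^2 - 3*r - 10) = (r + 4)/(r + 2)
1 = 1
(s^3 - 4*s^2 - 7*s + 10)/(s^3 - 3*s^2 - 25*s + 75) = (s^2 + s - 2)/(s^2 + 2*s - 15)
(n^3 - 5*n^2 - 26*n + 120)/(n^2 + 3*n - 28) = (n^2 - n - 30)/(n + 7)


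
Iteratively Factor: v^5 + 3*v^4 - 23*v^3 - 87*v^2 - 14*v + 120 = (v - 5)*(v^4 + 8*v^3 + 17*v^2 - 2*v - 24) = (v - 5)*(v + 4)*(v^3 + 4*v^2 + v - 6) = (v - 5)*(v + 3)*(v + 4)*(v^2 + v - 2) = (v - 5)*(v + 2)*(v + 3)*(v + 4)*(v - 1)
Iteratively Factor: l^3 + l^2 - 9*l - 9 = (l + 1)*(l^2 - 9) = (l - 3)*(l + 1)*(l + 3)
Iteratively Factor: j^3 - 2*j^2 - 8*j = (j)*(j^2 - 2*j - 8) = j*(j + 2)*(j - 4)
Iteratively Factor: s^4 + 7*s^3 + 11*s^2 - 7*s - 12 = (s + 1)*(s^3 + 6*s^2 + 5*s - 12) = (s + 1)*(s + 3)*(s^2 + 3*s - 4) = (s - 1)*(s + 1)*(s + 3)*(s + 4)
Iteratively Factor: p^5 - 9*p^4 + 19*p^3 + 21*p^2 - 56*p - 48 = (p - 4)*(p^4 - 5*p^3 - p^2 + 17*p + 12) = (p - 4)*(p + 1)*(p^3 - 6*p^2 + 5*p + 12) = (p - 4)*(p - 3)*(p + 1)*(p^2 - 3*p - 4) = (p - 4)^2*(p - 3)*(p + 1)*(p + 1)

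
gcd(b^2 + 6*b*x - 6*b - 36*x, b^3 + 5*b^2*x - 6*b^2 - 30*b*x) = b - 6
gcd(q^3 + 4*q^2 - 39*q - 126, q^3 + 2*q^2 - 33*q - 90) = q^2 - 3*q - 18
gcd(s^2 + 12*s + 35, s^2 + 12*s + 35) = s^2 + 12*s + 35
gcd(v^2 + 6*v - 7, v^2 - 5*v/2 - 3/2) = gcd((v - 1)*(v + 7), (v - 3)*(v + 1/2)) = 1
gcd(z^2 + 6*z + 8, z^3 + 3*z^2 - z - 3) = 1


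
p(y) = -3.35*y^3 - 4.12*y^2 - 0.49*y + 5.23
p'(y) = -10.05*y^2 - 8.24*y - 0.49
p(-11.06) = 4038.89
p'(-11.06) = -1138.71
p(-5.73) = 503.01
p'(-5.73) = -283.25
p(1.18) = -6.59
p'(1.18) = -24.21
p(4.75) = -449.08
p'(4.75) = -266.38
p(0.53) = 3.31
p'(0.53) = -7.68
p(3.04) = -128.45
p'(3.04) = -118.42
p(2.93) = -115.84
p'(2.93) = -110.91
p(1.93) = -35.15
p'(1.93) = -53.83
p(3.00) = -123.77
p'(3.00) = -115.66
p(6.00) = -869.63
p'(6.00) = -411.73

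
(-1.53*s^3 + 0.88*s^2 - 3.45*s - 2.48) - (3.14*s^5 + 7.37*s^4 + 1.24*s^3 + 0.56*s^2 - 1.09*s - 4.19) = -3.14*s^5 - 7.37*s^4 - 2.77*s^3 + 0.32*s^2 - 2.36*s + 1.71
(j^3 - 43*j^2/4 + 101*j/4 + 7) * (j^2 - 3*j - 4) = j^5 - 55*j^4/4 + 107*j^3/2 - 103*j^2/4 - 122*j - 28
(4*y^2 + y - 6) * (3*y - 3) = 12*y^3 - 9*y^2 - 21*y + 18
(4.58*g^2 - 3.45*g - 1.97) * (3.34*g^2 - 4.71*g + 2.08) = 15.2972*g^4 - 33.0948*g^3 + 19.1961*g^2 + 2.1027*g - 4.0976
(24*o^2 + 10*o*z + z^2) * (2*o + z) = 48*o^3 + 44*o^2*z + 12*o*z^2 + z^3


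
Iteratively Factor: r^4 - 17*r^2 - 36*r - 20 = (r + 2)*(r^3 - 2*r^2 - 13*r - 10) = (r + 2)^2*(r^2 - 4*r - 5) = (r - 5)*(r + 2)^2*(r + 1)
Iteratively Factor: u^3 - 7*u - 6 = (u - 3)*(u^2 + 3*u + 2) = (u - 3)*(u + 2)*(u + 1)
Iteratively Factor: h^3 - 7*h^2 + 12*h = (h - 4)*(h^2 - 3*h) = h*(h - 4)*(h - 3)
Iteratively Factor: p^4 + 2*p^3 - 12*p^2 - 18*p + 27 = (p + 3)*(p^3 - p^2 - 9*p + 9) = (p + 3)^2*(p^2 - 4*p + 3) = (p - 1)*(p + 3)^2*(p - 3)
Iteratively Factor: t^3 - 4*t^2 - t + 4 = (t + 1)*(t^2 - 5*t + 4) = (t - 1)*(t + 1)*(t - 4)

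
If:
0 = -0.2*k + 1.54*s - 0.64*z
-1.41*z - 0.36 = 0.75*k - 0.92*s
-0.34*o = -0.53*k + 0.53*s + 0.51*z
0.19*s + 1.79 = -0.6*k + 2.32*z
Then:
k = -1.29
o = -2.69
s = 0.02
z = 0.44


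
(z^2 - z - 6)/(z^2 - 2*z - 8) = (z - 3)/(z - 4)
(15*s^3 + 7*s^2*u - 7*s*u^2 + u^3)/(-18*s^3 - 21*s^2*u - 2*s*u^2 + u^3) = (-15*s^2 + 8*s*u - u^2)/(18*s^2 + 3*s*u - u^2)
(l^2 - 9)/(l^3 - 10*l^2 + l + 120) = (l - 3)/(l^2 - 13*l + 40)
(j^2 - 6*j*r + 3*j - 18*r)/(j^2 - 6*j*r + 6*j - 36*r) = (j + 3)/(j + 6)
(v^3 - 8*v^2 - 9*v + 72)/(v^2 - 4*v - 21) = (v^2 - 11*v + 24)/(v - 7)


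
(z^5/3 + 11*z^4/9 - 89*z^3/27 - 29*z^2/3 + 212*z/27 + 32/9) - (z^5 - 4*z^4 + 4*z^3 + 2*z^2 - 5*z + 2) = -2*z^5/3 + 47*z^4/9 - 197*z^3/27 - 35*z^2/3 + 347*z/27 + 14/9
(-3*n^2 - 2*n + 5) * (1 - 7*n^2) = 21*n^4 + 14*n^3 - 38*n^2 - 2*n + 5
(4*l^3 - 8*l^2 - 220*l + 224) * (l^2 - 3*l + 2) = 4*l^5 - 20*l^4 - 188*l^3 + 868*l^2 - 1112*l + 448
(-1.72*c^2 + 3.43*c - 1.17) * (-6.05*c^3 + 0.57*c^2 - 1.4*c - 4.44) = 10.406*c^5 - 21.7319*c^4 + 11.4416*c^3 + 2.1679*c^2 - 13.5912*c + 5.1948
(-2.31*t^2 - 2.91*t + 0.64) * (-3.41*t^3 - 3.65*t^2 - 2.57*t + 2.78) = 7.8771*t^5 + 18.3546*t^4 + 14.3758*t^3 - 1.2791*t^2 - 9.7346*t + 1.7792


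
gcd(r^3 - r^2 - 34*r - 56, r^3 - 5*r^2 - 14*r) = r^2 - 5*r - 14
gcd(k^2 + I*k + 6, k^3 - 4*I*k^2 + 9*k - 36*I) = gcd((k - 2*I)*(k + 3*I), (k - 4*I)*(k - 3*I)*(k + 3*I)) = k + 3*I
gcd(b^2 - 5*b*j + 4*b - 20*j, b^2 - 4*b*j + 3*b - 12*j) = 1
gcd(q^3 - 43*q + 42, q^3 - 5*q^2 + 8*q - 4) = q - 1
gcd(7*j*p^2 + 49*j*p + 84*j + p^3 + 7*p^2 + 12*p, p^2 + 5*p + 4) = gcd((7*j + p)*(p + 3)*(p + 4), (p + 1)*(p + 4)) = p + 4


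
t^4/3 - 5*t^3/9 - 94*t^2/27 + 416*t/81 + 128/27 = (t/3 + 1)*(t - 8/3)^2*(t + 2/3)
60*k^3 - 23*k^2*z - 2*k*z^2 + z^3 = (-4*k + z)*(-3*k + z)*(5*k + z)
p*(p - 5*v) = p^2 - 5*p*v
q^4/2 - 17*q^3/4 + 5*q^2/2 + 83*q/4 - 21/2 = (q/2 + 1)*(q - 7)*(q - 3)*(q - 1/2)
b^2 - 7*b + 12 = (b - 4)*(b - 3)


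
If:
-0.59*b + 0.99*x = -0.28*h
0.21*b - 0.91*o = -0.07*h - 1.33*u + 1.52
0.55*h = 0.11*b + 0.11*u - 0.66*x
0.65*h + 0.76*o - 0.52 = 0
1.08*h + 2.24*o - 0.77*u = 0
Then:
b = -0.42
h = 0.70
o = 0.09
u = 1.23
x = -0.45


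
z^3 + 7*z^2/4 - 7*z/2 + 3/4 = (z - 1)*(z - 1/4)*(z + 3)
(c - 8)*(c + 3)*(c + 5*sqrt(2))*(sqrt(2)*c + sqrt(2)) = sqrt(2)*c^4 - 4*sqrt(2)*c^3 + 10*c^3 - 29*sqrt(2)*c^2 - 40*c^2 - 290*c - 24*sqrt(2)*c - 240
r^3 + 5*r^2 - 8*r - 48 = (r - 3)*(r + 4)^2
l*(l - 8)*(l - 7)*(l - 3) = l^4 - 18*l^3 + 101*l^2 - 168*l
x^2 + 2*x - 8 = (x - 2)*(x + 4)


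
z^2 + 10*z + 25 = (z + 5)^2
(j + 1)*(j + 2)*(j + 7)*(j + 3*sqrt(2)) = j^4 + 3*sqrt(2)*j^3 + 10*j^3 + 23*j^2 + 30*sqrt(2)*j^2 + 14*j + 69*sqrt(2)*j + 42*sqrt(2)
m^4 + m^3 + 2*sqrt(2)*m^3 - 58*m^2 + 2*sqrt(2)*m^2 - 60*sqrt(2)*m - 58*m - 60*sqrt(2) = (m + 1)*(m - 5*sqrt(2))*(m + sqrt(2))*(m + 6*sqrt(2))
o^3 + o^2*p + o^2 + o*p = o*(o + 1)*(o + p)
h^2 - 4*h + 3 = (h - 3)*(h - 1)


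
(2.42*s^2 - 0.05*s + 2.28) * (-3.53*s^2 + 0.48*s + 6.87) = -8.5426*s^4 + 1.3381*s^3 + 8.553*s^2 + 0.7509*s + 15.6636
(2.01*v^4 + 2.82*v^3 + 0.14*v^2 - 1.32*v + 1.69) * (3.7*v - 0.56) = 7.437*v^5 + 9.3084*v^4 - 1.0612*v^3 - 4.9624*v^2 + 6.9922*v - 0.9464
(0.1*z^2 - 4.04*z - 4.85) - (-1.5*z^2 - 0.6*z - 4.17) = 1.6*z^2 - 3.44*z - 0.68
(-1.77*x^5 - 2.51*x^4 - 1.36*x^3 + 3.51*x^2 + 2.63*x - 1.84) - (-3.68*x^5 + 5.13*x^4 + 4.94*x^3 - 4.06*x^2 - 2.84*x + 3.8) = 1.91*x^5 - 7.64*x^4 - 6.3*x^3 + 7.57*x^2 + 5.47*x - 5.64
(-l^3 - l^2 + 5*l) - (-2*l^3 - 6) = l^3 - l^2 + 5*l + 6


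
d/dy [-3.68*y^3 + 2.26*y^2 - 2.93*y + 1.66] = -11.04*y^2 + 4.52*y - 2.93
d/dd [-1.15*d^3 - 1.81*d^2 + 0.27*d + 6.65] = -3.45*d^2 - 3.62*d + 0.27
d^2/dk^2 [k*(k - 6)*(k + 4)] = 6*k - 4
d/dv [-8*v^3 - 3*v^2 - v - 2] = -24*v^2 - 6*v - 1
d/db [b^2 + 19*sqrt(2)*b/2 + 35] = 2*b + 19*sqrt(2)/2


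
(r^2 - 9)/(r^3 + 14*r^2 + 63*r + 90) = (r - 3)/(r^2 + 11*r + 30)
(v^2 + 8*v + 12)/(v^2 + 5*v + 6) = (v + 6)/(v + 3)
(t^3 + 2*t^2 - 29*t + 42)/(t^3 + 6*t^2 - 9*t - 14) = (t - 3)/(t + 1)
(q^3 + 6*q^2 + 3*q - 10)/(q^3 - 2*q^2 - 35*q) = (q^2 + q - 2)/(q*(q - 7))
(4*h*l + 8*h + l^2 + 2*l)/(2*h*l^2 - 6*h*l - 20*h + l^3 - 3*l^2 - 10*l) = (4*h + l)/(2*h*l - 10*h + l^2 - 5*l)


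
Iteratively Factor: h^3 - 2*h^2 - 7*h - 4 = (h + 1)*(h^2 - 3*h - 4) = (h - 4)*(h + 1)*(h + 1)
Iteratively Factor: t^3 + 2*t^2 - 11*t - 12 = (t + 1)*(t^2 + t - 12) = (t - 3)*(t + 1)*(t + 4)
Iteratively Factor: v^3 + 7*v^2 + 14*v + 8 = (v + 1)*(v^2 + 6*v + 8) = (v + 1)*(v + 2)*(v + 4)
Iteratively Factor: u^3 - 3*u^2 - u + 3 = (u - 3)*(u^2 - 1) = (u - 3)*(u - 1)*(u + 1)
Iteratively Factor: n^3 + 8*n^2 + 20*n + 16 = (n + 4)*(n^2 + 4*n + 4) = (n + 2)*(n + 4)*(n + 2)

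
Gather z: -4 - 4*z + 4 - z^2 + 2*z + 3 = -z^2 - 2*z + 3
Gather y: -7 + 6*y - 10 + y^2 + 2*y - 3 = y^2 + 8*y - 20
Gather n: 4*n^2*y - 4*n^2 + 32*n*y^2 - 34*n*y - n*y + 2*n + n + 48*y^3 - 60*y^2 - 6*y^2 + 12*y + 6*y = n^2*(4*y - 4) + n*(32*y^2 - 35*y + 3) + 48*y^3 - 66*y^2 + 18*y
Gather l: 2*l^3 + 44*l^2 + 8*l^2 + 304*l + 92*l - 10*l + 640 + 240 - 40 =2*l^3 + 52*l^2 + 386*l + 840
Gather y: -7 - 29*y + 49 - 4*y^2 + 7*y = -4*y^2 - 22*y + 42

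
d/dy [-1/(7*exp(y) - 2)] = 7*exp(y)/(7*exp(y) - 2)^2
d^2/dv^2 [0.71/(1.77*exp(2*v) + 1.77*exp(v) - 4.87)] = (0.71*(3.54*exp(v) + 1.77)*(7.08*exp(v) + 3.54)*exp(v) - (5.0268*exp(v) + 1.2567)*(1.77*exp(2*v) + 1.77*exp(v) - 4.87))*exp(v)/(1.77*exp(2*v) + 1.77*exp(v) - 4.87)^3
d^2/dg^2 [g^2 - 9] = 2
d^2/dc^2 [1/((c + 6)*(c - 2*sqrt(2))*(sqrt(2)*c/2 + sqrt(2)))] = 2*sqrt(2)*((c + 2)^2*(c + 6)^2 + (c + 2)^2*(c + 6)*(c - 2*sqrt(2)) + (c + 2)^2*(c - 2*sqrt(2))^2 + (c + 2)*(c + 6)^2*(c - 2*sqrt(2)) + (c + 2)*(c + 6)*(c - 2*sqrt(2))^2 + (c + 6)^2*(c - 2*sqrt(2))^2)/((c + 2)^3*(c + 6)^3*(c - 2*sqrt(2))^3)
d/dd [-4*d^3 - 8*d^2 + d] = -12*d^2 - 16*d + 1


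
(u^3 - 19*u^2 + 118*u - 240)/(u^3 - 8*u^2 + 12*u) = (u^2 - 13*u + 40)/(u*(u - 2))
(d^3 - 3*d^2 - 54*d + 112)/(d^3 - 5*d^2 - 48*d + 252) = (d^2 - 10*d + 16)/(d^2 - 12*d + 36)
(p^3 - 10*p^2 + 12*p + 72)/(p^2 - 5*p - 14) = (p^2 - 12*p + 36)/(p - 7)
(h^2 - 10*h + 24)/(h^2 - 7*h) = (h^2 - 10*h + 24)/(h*(h - 7))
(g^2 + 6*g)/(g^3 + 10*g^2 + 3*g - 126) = g/(g^2 + 4*g - 21)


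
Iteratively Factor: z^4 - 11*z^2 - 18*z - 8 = (z - 4)*(z^3 + 4*z^2 + 5*z + 2) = (z - 4)*(z + 2)*(z^2 + 2*z + 1) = (z - 4)*(z + 1)*(z + 2)*(z + 1)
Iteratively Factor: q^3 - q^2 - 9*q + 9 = (q + 3)*(q^2 - 4*q + 3) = (q - 1)*(q + 3)*(q - 3)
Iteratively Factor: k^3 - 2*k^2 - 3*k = (k - 3)*(k^2 + k) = k*(k - 3)*(k + 1)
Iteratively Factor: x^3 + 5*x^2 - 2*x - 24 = (x - 2)*(x^2 + 7*x + 12) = (x - 2)*(x + 4)*(x + 3)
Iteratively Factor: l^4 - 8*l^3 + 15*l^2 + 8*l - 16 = (l - 4)*(l^3 - 4*l^2 - l + 4) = (l - 4)*(l + 1)*(l^2 - 5*l + 4) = (l - 4)^2*(l + 1)*(l - 1)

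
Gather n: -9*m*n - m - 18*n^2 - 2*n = -m - 18*n^2 + n*(-9*m - 2)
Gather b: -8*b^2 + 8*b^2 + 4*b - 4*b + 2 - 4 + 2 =0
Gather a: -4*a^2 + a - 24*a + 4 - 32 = -4*a^2 - 23*a - 28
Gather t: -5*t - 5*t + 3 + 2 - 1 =4 - 10*t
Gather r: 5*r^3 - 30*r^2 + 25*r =5*r^3 - 30*r^2 + 25*r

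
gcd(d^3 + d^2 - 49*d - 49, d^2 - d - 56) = d + 7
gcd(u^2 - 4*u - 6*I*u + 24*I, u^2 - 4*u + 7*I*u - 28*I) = u - 4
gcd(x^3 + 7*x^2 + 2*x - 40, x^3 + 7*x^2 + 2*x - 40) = x^3 + 7*x^2 + 2*x - 40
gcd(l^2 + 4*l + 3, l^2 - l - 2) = l + 1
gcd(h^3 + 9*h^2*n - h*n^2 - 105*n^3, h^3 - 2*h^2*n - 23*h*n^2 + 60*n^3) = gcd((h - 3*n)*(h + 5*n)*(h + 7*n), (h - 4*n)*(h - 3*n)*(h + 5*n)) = h^2 + 2*h*n - 15*n^2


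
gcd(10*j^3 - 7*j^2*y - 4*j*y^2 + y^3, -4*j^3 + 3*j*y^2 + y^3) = -2*j^2 + j*y + y^2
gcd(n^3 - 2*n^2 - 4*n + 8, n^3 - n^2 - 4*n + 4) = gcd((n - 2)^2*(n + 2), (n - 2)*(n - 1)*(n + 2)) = n^2 - 4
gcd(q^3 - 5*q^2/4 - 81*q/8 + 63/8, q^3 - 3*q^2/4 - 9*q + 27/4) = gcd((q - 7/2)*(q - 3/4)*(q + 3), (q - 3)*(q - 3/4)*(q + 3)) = q^2 + 9*q/4 - 9/4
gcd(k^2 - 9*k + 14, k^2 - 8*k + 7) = k - 7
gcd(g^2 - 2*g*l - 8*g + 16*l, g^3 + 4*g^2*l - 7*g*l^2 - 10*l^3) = g - 2*l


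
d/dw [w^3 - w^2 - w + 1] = 3*w^2 - 2*w - 1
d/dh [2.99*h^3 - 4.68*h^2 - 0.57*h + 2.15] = 8.97*h^2 - 9.36*h - 0.57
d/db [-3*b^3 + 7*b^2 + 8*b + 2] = -9*b^2 + 14*b + 8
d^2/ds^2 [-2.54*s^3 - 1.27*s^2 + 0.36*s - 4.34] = -15.24*s - 2.54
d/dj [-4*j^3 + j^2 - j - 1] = -12*j^2 + 2*j - 1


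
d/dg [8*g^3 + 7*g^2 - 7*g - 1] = 24*g^2 + 14*g - 7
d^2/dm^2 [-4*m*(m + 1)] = -8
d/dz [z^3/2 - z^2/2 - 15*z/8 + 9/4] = 3*z^2/2 - z - 15/8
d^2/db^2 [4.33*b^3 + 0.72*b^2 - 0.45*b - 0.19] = 25.98*b + 1.44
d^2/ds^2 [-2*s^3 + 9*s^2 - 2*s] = 18 - 12*s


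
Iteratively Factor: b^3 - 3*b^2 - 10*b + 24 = (b - 4)*(b^2 + b - 6) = (b - 4)*(b + 3)*(b - 2)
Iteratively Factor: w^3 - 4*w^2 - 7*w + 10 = (w + 2)*(w^2 - 6*w + 5) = (w - 1)*(w + 2)*(w - 5)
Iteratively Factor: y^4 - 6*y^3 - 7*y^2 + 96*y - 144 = (y - 3)*(y^3 - 3*y^2 - 16*y + 48) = (y - 4)*(y - 3)*(y^2 + y - 12) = (y - 4)*(y - 3)^2*(y + 4)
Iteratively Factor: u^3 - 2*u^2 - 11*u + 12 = (u + 3)*(u^2 - 5*u + 4) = (u - 4)*(u + 3)*(u - 1)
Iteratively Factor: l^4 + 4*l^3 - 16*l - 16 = (l + 2)*(l^3 + 2*l^2 - 4*l - 8) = (l + 2)^2*(l^2 - 4) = (l + 2)^3*(l - 2)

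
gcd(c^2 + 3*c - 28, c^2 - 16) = c - 4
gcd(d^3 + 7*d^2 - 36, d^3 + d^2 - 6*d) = d^2 + d - 6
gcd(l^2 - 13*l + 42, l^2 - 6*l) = l - 6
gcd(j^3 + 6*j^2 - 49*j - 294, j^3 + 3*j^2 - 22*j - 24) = j + 6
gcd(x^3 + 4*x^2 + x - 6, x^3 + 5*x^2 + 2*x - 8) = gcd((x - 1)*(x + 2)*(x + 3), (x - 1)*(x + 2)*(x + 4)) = x^2 + x - 2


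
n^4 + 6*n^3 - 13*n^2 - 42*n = n*(n - 3)*(n + 2)*(n + 7)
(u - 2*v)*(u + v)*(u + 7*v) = u^3 + 6*u^2*v - 9*u*v^2 - 14*v^3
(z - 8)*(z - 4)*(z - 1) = z^3 - 13*z^2 + 44*z - 32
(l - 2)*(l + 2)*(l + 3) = l^3 + 3*l^2 - 4*l - 12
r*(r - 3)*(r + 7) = r^3 + 4*r^2 - 21*r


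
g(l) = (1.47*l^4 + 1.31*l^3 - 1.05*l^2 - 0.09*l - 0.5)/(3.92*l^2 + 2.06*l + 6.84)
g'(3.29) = 2.54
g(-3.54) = 3.27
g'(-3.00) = -2.03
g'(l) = (-7.84*l - 2.06)*(1.47*l^4 + 1.31*l^3 - 1.05*l^2 - 0.09*l - 0.5)/(3.92*l^2 + 2.06*l + 6.84)^2 + (5.88*l^3 + 3.93*l^2 - 2.1*l - 0.09)/(3.92*l^2 + 2.06*l + 6.84) = (11.5248*l^5 + 14.2198*l^4 + 45.6164*l^3 + 25.071*l^2 - 10.444*l + 0.4144)/(15.3664*l^4 + 16.1504*l^3 + 57.8692*l^2 + 28.1808*l + 46.7856)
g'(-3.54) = -2.47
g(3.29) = 3.69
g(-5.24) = 8.59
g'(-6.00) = -4.35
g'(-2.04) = -1.18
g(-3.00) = 2.06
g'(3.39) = 2.62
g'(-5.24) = -3.78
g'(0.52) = 0.12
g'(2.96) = 2.27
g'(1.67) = 1.17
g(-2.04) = 0.51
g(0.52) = -0.06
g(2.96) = 2.89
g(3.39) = 3.95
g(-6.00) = 11.68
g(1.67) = 0.66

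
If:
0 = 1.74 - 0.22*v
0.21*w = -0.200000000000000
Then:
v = 7.91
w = -0.95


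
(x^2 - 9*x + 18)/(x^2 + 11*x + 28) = (x^2 - 9*x + 18)/(x^2 + 11*x + 28)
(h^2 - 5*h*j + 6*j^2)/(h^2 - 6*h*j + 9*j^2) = (h - 2*j)/(h - 3*j)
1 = 1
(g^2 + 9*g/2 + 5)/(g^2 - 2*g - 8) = (g + 5/2)/(g - 4)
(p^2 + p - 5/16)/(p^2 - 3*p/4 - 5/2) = (p - 1/4)/(p - 2)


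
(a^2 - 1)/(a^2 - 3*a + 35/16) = 16*(a^2 - 1)/(16*a^2 - 48*a + 35)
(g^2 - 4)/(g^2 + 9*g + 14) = (g - 2)/(g + 7)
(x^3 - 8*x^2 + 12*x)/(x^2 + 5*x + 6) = x*(x^2 - 8*x + 12)/(x^2 + 5*x + 6)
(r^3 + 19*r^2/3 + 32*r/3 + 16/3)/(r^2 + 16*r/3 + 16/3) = r + 1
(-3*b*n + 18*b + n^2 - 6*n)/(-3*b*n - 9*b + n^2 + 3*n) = (n - 6)/(n + 3)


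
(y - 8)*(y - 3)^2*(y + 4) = y^4 - 10*y^3 + y^2 + 156*y - 288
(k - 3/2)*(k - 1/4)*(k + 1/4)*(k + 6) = k^4 + 9*k^3/2 - 145*k^2/16 - 9*k/32 + 9/16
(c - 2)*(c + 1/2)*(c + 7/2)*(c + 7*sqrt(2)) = c^4 + 2*c^3 + 7*sqrt(2)*c^3 - 25*c^2/4 + 14*sqrt(2)*c^2 - 175*sqrt(2)*c/4 - 7*c/2 - 49*sqrt(2)/2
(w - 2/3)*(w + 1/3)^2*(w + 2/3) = w^4 + 2*w^3/3 - w^2/3 - 8*w/27 - 4/81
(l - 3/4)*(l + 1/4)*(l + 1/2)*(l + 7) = l^4 + 7*l^3 - 7*l^2/16 - 101*l/32 - 21/32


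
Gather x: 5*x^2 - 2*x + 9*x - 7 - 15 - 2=5*x^2 + 7*x - 24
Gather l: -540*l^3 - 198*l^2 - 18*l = -540*l^3 - 198*l^2 - 18*l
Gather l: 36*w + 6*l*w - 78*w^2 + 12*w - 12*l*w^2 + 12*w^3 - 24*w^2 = l*(-12*w^2 + 6*w) + 12*w^3 - 102*w^2 + 48*w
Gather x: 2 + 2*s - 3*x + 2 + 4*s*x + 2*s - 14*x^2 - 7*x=4*s - 14*x^2 + x*(4*s - 10) + 4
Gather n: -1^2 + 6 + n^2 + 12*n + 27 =n^2 + 12*n + 32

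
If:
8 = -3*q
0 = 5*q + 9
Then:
No Solution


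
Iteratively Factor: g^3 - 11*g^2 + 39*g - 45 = (g - 3)*(g^2 - 8*g + 15) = (g - 5)*(g - 3)*(g - 3)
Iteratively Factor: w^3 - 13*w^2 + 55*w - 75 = (w - 5)*(w^2 - 8*w + 15) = (w - 5)*(w - 3)*(w - 5)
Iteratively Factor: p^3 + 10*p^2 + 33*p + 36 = (p + 4)*(p^2 + 6*p + 9) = (p + 3)*(p + 4)*(p + 3)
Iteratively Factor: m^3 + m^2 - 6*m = (m)*(m^2 + m - 6) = m*(m - 2)*(m + 3)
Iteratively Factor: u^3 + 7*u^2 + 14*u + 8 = (u + 2)*(u^2 + 5*u + 4) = (u + 2)*(u + 4)*(u + 1)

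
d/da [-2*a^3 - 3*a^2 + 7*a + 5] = -6*a^2 - 6*a + 7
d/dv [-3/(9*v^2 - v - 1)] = 3*(18*v - 1)/(-9*v^2 + v + 1)^2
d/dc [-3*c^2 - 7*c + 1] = -6*c - 7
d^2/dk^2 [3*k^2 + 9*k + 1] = 6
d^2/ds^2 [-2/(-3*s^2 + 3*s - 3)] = 4*(-s^2 + s + (2*s - 1)^2 - 1)/(3*(s^2 - s + 1)^3)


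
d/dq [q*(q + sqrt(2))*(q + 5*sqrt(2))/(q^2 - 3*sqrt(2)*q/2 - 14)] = 2*(q^4 - 3*sqrt(2)*q^3 - 70*q^2 - 168*sqrt(2)*q - 140)/(2*q^4 - 6*sqrt(2)*q^3 - 47*q^2 + 84*sqrt(2)*q + 392)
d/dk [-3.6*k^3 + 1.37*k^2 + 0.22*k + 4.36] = -10.8*k^2 + 2.74*k + 0.22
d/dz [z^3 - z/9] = 3*z^2 - 1/9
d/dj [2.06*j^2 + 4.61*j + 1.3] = 4.12*j + 4.61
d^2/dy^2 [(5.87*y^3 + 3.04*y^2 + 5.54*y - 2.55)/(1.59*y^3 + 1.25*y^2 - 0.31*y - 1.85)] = (5.6843418860808e-14*y^7 - 7.96240199999994*y^6 + 101.393982*y^5 + 204.894396*y^4 + 97.507036*y^3 + 241.56471*y^2 + 158.33175*y + 2.17056)/(4.019679*y^9 + 9.480375*y^8 + 5.101992*y^7 - 15.77458*y^6 - 23.055978*y^5 - 2.84031*y^4 + 20.596784*y^3 + 12.30102*y^2 - 3.182925*y - 6.331625)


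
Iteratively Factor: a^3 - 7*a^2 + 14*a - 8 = (a - 4)*(a^2 - 3*a + 2) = (a - 4)*(a - 2)*(a - 1)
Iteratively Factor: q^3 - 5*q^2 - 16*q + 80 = (q - 5)*(q^2 - 16) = (q - 5)*(q - 4)*(q + 4)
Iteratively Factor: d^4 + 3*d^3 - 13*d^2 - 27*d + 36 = (d + 3)*(d^3 - 13*d + 12) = (d + 3)*(d + 4)*(d^2 - 4*d + 3) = (d - 3)*(d + 3)*(d + 4)*(d - 1)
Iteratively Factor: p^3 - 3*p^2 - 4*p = (p + 1)*(p^2 - 4*p) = p*(p + 1)*(p - 4)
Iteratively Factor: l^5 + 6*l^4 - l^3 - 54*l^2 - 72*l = (l + 2)*(l^4 + 4*l^3 - 9*l^2 - 36*l) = (l + 2)*(l + 3)*(l^3 + l^2 - 12*l) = (l - 3)*(l + 2)*(l + 3)*(l^2 + 4*l) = l*(l - 3)*(l + 2)*(l + 3)*(l + 4)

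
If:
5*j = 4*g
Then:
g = 5*j/4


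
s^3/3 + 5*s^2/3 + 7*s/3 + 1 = (s/3 + 1/3)*(s + 1)*(s + 3)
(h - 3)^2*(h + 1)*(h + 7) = h^4 + 2*h^3 - 32*h^2 + 30*h + 63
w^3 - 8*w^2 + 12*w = w*(w - 6)*(w - 2)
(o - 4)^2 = o^2 - 8*o + 16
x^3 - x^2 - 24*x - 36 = (x - 6)*(x + 2)*(x + 3)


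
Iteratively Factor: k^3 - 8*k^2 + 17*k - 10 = (k - 2)*(k^2 - 6*k + 5) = (k - 2)*(k - 1)*(k - 5)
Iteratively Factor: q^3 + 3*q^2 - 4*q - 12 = (q + 3)*(q^2 - 4) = (q - 2)*(q + 3)*(q + 2)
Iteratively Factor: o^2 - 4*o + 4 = (o - 2)*(o - 2)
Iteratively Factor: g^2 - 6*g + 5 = (g - 5)*(g - 1)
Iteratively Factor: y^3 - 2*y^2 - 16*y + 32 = (y + 4)*(y^2 - 6*y + 8) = (y - 2)*(y + 4)*(y - 4)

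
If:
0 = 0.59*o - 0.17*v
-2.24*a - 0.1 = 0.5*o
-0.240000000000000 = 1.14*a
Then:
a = -0.21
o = 0.74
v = 2.58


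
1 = 1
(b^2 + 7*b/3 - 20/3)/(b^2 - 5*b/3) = (b + 4)/b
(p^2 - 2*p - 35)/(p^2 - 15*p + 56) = (p + 5)/(p - 8)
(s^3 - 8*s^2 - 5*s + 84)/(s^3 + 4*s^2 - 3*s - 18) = (s^2 - 11*s + 28)/(s^2 + s - 6)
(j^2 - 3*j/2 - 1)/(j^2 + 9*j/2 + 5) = (2*j^2 - 3*j - 2)/(2*j^2 + 9*j + 10)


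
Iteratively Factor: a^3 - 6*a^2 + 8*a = (a - 4)*(a^2 - 2*a) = a*(a - 4)*(a - 2)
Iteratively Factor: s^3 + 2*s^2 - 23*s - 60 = (s + 4)*(s^2 - 2*s - 15) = (s + 3)*(s + 4)*(s - 5)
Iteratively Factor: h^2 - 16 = (h - 4)*(h + 4)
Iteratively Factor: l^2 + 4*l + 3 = (l + 1)*(l + 3)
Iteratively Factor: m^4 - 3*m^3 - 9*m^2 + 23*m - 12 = (m - 1)*(m^3 - 2*m^2 - 11*m + 12) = (m - 1)*(m + 3)*(m^2 - 5*m + 4) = (m - 4)*(m - 1)*(m + 3)*(m - 1)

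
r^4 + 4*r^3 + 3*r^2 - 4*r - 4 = (r - 1)*(r + 1)*(r + 2)^2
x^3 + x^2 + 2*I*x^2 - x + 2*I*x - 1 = (x + 1)*(x + I)^2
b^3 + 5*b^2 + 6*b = b*(b + 2)*(b + 3)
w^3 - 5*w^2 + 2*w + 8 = (w - 4)*(w - 2)*(w + 1)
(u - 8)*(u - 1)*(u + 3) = u^3 - 6*u^2 - 19*u + 24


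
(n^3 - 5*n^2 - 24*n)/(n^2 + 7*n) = (n^2 - 5*n - 24)/(n + 7)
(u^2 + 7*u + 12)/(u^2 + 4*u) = (u + 3)/u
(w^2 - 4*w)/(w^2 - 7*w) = (w - 4)/(w - 7)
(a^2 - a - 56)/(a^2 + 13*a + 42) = (a - 8)/(a + 6)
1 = 1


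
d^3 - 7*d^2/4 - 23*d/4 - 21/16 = (d - 7/2)*(d + 1/4)*(d + 3/2)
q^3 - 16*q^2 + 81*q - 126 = (q - 7)*(q - 6)*(q - 3)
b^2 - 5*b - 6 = (b - 6)*(b + 1)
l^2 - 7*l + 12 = (l - 4)*(l - 3)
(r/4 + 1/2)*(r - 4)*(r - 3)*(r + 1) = r^4/4 - r^3 - 7*r^2/4 + 11*r/2 + 6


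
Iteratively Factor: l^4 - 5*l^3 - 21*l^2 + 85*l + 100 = (l + 1)*(l^3 - 6*l^2 - 15*l + 100) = (l - 5)*(l + 1)*(l^2 - l - 20) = (l - 5)^2*(l + 1)*(l + 4)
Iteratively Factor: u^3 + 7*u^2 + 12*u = (u)*(u^2 + 7*u + 12) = u*(u + 3)*(u + 4)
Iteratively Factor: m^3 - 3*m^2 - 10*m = (m - 5)*(m^2 + 2*m) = (m - 5)*(m + 2)*(m)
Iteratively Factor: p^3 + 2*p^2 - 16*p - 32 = (p - 4)*(p^2 + 6*p + 8) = (p - 4)*(p + 4)*(p + 2)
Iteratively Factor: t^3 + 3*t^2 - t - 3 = (t + 3)*(t^2 - 1) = (t - 1)*(t + 3)*(t + 1)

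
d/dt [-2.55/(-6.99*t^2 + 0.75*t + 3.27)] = (1.9125 - 35.649*t)/(-6.99*t^2 + 0.75*t + 3.27)^2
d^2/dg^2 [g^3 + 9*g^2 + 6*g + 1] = 6*g + 18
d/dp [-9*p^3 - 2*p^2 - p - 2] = -27*p^2 - 4*p - 1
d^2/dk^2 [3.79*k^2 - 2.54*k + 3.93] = 7.58000000000000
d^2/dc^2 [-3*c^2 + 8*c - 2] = -6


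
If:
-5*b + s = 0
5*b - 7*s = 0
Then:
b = 0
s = 0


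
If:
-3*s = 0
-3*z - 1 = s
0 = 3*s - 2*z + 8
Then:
No Solution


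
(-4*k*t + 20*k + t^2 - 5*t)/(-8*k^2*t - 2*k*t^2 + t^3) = (t - 5)/(t*(2*k + t))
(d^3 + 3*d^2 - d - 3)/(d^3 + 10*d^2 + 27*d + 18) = (d - 1)/(d + 6)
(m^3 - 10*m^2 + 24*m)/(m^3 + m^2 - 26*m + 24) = m*(m - 6)/(m^2 + 5*m - 6)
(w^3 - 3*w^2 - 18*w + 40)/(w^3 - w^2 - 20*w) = (w - 2)/w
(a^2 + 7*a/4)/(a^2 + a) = (a + 7/4)/(a + 1)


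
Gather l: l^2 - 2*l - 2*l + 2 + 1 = l^2 - 4*l + 3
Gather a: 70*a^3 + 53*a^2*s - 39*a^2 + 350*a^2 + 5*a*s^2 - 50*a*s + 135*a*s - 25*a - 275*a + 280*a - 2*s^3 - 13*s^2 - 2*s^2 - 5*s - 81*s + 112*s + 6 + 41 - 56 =70*a^3 + a^2*(53*s + 311) + a*(5*s^2 + 85*s - 20) - 2*s^3 - 15*s^2 + 26*s - 9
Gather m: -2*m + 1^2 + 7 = 8 - 2*m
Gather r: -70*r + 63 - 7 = 56 - 70*r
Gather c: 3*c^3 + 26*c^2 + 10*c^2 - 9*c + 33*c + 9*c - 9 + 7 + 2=3*c^3 + 36*c^2 + 33*c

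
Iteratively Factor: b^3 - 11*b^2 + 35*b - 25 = (b - 5)*(b^2 - 6*b + 5) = (b - 5)*(b - 1)*(b - 5)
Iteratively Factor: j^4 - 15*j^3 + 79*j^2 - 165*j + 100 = (j - 5)*(j^3 - 10*j^2 + 29*j - 20) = (j - 5)*(j - 4)*(j^2 - 6*j + 5) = (j - 5)*(j - 4)*(j - 1)*(j - 5)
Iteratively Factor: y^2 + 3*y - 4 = (y + 4)*(y - 1)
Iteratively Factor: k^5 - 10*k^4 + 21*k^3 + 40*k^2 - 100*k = (k + 2)*(k^4 - 12*k^3 + 45*k^2 - 50*k) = (k - 5)*(k + 2)*(k^3 - 7*k^2 + 10*k) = (k - 5)^2*(k + 2)*(k^2 - 2*k) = (k - 5)^2*(k - 2)*(k + 2)*(k)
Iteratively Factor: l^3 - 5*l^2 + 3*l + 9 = (l - 3)*(l^2 - 2*l - 3) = (l - 3)^2*(l + 1)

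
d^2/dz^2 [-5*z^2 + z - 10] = -10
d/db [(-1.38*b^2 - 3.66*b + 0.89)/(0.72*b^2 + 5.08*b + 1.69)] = (-4.3752*b^2 - 5.946*b - 10.7066)/(0.5184*b^4 + 7.3152*b^3 + 28.24*b^2 + 17.1704*b + 2.8561)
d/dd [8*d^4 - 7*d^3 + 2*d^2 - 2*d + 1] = 32*d^3 - 21*d^2 + 4*d - 2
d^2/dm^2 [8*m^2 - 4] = 16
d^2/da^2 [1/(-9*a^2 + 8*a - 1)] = 2*(81*a^2 - 72*a - 4*(9*a - 4)^2 + 9)/(9*a^2 - 8*a + 1)^3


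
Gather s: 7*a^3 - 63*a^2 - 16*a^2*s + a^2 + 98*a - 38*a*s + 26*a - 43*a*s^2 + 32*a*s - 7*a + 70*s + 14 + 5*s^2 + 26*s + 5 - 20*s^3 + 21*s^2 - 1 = 7*a^3 - 62*a^2 + 117*a - 20*s^3 + s^2*(26 - 43*a) + s*(-16*a^2 - 6*a + 96) + 18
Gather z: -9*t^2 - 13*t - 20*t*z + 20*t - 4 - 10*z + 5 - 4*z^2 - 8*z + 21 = -9*t^2 + 7*t - 4*z^2 + z*(-20*t - 18) + 22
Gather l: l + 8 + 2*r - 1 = l + 2*r + 7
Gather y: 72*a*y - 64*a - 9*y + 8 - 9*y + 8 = -64*a + y*(72*a - 18) + 16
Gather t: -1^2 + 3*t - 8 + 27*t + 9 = 30*t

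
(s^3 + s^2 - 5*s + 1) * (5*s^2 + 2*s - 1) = 5*s^5 + 7*s^4 - 24*s^3 - 6*s^2 + 7*s - 1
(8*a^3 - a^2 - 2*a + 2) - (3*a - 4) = 8*a^3 - a^2 - 5*a + 6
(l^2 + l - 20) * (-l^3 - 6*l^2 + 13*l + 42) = -l^5 - 7*l^4 + 27*l^3 + 175*l^2 - 218*l - 840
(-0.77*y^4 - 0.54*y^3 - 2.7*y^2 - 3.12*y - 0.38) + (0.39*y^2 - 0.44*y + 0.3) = -0.77*y^4 - 0.54*y^3 - 2.31*y^2 - 3.56*y - 0.08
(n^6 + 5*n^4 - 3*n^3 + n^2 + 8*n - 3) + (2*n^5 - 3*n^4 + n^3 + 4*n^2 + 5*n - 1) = n^6 + 2*n^5 + 2*n^4 - 2*n^3 + 5*n^2 + 13*n - 4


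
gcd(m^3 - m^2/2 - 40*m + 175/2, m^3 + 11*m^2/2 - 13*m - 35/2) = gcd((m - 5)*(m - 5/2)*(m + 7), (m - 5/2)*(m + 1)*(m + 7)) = m^2 + 9*m/2 - 35/2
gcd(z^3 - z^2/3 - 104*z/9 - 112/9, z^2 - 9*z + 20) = z - 4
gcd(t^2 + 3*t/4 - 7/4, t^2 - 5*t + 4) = t - 1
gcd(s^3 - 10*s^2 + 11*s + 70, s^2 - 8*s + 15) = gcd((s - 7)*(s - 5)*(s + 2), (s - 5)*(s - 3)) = s - 5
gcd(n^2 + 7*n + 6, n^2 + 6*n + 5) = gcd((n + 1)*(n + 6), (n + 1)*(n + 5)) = n + 1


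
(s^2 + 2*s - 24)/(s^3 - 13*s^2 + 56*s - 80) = (s + 6)/(s^2 - 9*s + 20)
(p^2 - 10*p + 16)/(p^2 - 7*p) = (p^2 - 10*p + 16)/(p*(p - 7))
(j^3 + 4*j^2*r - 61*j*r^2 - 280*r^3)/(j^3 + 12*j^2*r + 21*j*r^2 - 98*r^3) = (-j^2 + 3*j*r + 40*r^2)/(-j^2 - 5*j*r + 14*r^2)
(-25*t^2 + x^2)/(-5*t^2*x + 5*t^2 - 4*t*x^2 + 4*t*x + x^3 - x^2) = (5*t + x)/(t*x - t + x^2 - x)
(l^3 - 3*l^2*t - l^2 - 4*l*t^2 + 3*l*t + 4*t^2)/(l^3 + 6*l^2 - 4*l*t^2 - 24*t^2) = (l^3 - 3*l^2*t - l^2 - 4*l*t^2 + 3*l*t + 4*t^2)/(l^3 + 6*l^2 - 4*l*t^2 - 24*t^2)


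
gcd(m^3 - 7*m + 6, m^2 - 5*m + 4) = m - 1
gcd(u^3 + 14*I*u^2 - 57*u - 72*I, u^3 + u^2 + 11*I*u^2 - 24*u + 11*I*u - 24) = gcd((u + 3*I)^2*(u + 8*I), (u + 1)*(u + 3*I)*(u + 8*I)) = u^2 + 11*I*u - 24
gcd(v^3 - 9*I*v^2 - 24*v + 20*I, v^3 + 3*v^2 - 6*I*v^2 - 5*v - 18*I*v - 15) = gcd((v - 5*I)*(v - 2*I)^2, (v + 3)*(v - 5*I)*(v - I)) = v - 5*I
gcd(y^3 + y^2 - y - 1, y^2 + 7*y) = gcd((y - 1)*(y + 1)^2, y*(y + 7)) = 1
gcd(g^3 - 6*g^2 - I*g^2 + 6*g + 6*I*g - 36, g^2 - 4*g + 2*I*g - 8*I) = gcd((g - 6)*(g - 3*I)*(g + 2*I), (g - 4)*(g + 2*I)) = g + 2*I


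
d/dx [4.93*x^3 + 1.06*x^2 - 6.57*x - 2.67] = 14.79*x^2 + 2.12*x - 6.57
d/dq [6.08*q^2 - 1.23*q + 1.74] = 12.16*q - 1.23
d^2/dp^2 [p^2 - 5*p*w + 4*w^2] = 2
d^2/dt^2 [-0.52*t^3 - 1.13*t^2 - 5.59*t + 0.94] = -3.12*t - 2.26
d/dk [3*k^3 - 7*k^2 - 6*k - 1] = 9*k^2 - 14*k - 6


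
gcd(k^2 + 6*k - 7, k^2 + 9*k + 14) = k + 7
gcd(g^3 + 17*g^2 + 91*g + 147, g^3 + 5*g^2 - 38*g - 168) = g + 7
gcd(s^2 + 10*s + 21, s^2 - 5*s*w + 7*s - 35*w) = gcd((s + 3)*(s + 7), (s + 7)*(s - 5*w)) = s + 7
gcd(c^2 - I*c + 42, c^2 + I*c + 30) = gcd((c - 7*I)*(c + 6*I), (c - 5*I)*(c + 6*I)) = c + 6*I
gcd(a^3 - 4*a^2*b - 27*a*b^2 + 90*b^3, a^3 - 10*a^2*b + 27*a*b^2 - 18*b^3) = a^2 - 9*a*b + 18*b^2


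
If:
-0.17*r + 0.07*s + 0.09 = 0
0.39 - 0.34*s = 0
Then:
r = 1.00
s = 1.15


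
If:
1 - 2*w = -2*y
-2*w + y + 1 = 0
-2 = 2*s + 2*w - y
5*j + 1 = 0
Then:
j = -1/5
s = -3/2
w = 1/2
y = 0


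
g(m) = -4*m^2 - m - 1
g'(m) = -8*m - 1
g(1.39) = -10.12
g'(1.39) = -12.12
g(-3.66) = -50.92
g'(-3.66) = 28.28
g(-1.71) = -10.99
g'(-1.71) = 12.68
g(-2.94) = -32.63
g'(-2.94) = 22.52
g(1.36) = -9.76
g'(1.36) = -11.88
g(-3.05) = -35.16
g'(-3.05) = 23.40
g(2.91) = -37.78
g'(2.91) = -24.28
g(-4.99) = -95.61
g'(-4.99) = 38.92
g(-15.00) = -886.00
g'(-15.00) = 119.00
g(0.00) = -1.00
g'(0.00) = -1.00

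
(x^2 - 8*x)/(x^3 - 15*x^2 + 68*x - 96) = x/(x^2 - 7*x + 12)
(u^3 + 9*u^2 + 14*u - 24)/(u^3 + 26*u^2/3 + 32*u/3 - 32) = 3*(u - 1)/(3*u - 4)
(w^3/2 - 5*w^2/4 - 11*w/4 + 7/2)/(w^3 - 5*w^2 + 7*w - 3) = (2*w^2 - 3*w - 14)/(4*(w^2 - 4*w + 3))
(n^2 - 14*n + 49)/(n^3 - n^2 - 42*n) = (n - 7)/(n*(n + 6))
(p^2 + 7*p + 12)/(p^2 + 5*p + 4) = (p + 3)/(p + 1)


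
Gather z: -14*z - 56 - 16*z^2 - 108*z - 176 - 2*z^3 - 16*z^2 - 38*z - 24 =-2*z^3 - 32*z^2 - 160*z - 256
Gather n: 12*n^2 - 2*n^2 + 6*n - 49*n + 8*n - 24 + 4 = 10*n^2 - 35*n - 20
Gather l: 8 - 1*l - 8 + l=0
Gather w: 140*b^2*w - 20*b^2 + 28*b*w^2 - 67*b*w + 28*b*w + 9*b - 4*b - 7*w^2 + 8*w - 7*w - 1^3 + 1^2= -20*b^2 + 5*b + w^2*(28*b - 7) + w*(140*b^2 - 39*b + 1)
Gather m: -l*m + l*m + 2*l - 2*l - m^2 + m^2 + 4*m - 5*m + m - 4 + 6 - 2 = 0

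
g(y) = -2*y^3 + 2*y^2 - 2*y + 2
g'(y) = -6*y^2 + 4*y - 2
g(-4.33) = 210.52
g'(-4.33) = -131.81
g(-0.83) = 6.18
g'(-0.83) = -9.45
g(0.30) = 1.53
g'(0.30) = -1.34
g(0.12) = 1.79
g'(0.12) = -1.61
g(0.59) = 1.11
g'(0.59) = -1.73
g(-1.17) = 10.28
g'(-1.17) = -14.89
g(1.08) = -0.35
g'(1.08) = -4.68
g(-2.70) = 61.35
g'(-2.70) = -56.54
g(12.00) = -3190.00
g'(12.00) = -818.00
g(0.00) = 2.00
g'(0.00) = -2.00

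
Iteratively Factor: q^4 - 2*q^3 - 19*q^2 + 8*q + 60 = (q + 2)*(q^3 - 4*q^2 - 11*q + 30) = (q - 5)*(q + 2)*(q^2 + q - 6) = (q - 5)*(q - 2)*(q + 2)*(q + 3)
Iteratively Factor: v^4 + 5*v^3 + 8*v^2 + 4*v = (v)*(v^3 + 5*v^2 + 8*v + 4) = v*(v + 2)*(v^2 + 3*v + 2) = v*(v + 1)*(v + 2)*(v + 2)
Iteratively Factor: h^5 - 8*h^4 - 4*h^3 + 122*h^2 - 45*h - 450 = (h + 2)*(h^4 - 10*h^3 + 16*h^2 + 90*h - 225) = (h + 2)*(h + 3)*(h^3 - 13*h^2 + 55*h - 75) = (h - 5)*(h + 2)*(h + 3)*(h^2 - 8*h + 15) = (h - 5)^2*(h + 2)*(h + 3)*(h - 3)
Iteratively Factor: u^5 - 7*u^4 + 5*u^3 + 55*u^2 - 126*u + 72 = (u - 3)*(u^4 - 4*u^3 - 7*u^2 + 34*u - 24) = (u - 3)*(u + 3)*(u^3 - 7*u^2 + 14*u - 8) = (u - 4)*(u - 3)*(u + 3)*(u^2 - 3*u + 2) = (u - 4)*(u - 3)*(u - 1)*(u + 3)*(u - 2)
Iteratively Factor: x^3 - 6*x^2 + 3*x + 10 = (x - 5)*(x^2 - x - 2) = (x - 5)*(x - 2)*(x + 1)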